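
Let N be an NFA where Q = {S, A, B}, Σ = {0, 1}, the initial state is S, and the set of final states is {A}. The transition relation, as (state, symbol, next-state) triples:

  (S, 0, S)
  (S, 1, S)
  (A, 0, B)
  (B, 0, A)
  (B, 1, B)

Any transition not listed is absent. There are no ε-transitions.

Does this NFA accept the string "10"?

No

Start in {S}.
Read '1': S→{S}; now {S}.
Read '0': S→{S}; now {S}.
The final set {S} contains no accepting state.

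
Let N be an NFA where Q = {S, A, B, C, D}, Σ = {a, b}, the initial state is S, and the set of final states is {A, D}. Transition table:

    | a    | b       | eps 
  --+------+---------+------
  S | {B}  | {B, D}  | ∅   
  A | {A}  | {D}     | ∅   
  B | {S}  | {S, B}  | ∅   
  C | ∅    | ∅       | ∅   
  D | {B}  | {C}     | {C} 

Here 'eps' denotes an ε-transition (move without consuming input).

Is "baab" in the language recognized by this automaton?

Yes

Start in {S}.
Read 'b': S→{B, D}; union {B, D}; ε-closure = {B, C, D}.
Read 'a': B→{S}, C→∅, D→{B}; now {S, B}.
Read 'a': S→{B}, B→{S}; now {S, B}.
Read 'b': S→{B, D}, B→{S, B}; union {S, B, D}; ε-closure = {S, B, C, D}.
The final set {S, B, C, D} contains the accepting state D.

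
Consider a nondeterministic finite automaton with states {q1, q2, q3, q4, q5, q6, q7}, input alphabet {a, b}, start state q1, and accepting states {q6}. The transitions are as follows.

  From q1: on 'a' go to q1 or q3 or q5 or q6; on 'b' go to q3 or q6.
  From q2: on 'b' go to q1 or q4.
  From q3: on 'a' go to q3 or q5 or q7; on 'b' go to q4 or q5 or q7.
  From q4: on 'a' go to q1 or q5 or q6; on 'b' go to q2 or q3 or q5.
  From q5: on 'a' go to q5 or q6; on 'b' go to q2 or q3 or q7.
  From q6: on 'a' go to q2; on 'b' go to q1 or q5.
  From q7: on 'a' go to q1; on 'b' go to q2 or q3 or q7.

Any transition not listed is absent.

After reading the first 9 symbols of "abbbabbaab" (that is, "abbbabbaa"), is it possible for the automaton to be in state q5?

Start in {q1}.
Read 'a': {q1} → {q1, q3, q5, q6}.
Read 'b': {q1, q3, q5, q6} → {q1, q2, q3, q4, q5, q6, q7}.
Read 'b': {q1, q2, q3, q4, q5, q6, q7} → {q1, q2, q3, q4, q5, q6, q7}.
Read 'b': {q1, q2, q3, q4, q5, q6, q7} → {q1, q2, q3, q4, q5, q6, q7}.
Read 'a': {q1, q2, q3, q4, q5, q6, q7} → {q1, q2, q3, q5, q6, q7}.
Read 'b': {q1, q2, q3, q5, q6, q7} → {q1, q2, q3, q4, q5, q6, q7}.
Read 'b': {q1, q2, q3, q4, q5, q6, q7} → {q1, q2, q3, q4, q5, q6, q7}.
Read 'a': {q1, q2, q3, q4, q5, q6, q7} → {q1, q2, q3, q5, q6, q7}.
Read 'a': {q1, q2, q3, q5, q6, q7} → {q1, q2, q3, q5, q6, q7}.
State q5 is in {q1, q2, q3, q5, q6, q7}.

Yes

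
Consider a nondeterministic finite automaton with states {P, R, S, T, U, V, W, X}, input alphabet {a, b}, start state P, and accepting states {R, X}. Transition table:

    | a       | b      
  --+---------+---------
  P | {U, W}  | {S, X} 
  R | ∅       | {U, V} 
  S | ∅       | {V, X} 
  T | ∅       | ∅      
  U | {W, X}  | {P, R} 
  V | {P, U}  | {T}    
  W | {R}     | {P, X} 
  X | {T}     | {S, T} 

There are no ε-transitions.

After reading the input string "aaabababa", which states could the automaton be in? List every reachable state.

Start in {P}.
Read 'a': P→{U, W}; now {U, W}.
Read 'a': U→{W, X}, W→{R}; now {R, W, X}.
Read 'a': R→∅, W→{R}, X→{T}; now {R, T}.
Read 'b': R→{U, V}, T→∅; now {U, V}.
Read 'a': U→{W, X}, V→{P, U}; now {P, U, W, X}.
Read 'b': P→{S, X}, U→{P, R}, W→{P, X}, X→{S, T}; now {P, R, S, T, X}.
Read 'a': P→{U, W}, R→∅, S→∅, T→∅, X→{T}; now {T, U, W}.
Read 'b': T→∅, U→{P, R}, W→{P, X}; now {P, R, X}.
Read 'a': P→{U, W}, R→∅, X→{T}; now {T, U, W}.

{T, U, W}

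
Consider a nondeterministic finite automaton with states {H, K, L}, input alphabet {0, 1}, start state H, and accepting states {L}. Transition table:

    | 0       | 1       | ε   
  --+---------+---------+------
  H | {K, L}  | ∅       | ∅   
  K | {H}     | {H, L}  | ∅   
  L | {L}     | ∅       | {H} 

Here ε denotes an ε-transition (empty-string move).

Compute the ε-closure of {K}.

{K}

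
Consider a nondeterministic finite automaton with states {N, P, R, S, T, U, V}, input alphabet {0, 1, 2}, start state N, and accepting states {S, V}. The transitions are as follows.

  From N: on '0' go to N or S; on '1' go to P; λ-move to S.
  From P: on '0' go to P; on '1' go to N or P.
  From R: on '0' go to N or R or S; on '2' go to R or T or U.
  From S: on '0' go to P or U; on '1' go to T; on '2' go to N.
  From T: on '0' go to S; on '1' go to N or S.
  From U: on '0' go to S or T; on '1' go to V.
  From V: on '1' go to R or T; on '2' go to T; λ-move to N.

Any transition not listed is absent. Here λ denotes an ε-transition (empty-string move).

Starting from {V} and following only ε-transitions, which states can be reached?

Begin with {V}.
ε-move V → N; add N.
ε-move N → S; add S.

{N, S, V}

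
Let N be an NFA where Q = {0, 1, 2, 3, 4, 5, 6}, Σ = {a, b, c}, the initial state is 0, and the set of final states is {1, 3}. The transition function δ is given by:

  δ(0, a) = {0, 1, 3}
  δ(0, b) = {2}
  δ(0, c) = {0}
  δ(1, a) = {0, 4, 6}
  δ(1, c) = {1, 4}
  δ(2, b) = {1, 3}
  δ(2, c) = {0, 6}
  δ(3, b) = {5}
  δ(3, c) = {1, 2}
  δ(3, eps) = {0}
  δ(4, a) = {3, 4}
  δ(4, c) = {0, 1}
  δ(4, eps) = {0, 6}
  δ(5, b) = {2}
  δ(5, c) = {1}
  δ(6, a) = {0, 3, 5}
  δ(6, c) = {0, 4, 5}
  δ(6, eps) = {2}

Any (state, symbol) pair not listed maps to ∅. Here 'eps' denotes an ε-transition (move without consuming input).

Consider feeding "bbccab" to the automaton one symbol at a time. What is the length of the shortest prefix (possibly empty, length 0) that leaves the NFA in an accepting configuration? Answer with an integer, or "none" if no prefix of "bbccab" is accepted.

Start in {0}.
Read 'b': {0} → {2}.
Read 'b': {2} → {0, 1, 3}.
None of the earlier sets intersect F, but {0, 1, 3} does.

2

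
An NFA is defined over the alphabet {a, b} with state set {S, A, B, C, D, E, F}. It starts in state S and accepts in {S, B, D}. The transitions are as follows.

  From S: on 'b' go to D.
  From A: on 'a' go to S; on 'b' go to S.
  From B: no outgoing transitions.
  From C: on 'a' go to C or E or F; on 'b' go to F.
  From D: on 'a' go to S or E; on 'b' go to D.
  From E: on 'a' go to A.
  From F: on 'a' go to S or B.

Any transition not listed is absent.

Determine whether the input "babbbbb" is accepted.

Start in {S}.
Read 'b': S→{D}; now {D}.
Read 'a': D→{S, E}; now {S, E}.
Read 'b': S→{D}, E→∅; now {D}.
Read 'b': D→{D}; now {D}.
Read 'b': D→{D}; now {D}.
Read 'b': D→{D}; now {D}.
Read 'b': D→{D}; now {D}.
The final set {D} contains the accepting state D.

Yes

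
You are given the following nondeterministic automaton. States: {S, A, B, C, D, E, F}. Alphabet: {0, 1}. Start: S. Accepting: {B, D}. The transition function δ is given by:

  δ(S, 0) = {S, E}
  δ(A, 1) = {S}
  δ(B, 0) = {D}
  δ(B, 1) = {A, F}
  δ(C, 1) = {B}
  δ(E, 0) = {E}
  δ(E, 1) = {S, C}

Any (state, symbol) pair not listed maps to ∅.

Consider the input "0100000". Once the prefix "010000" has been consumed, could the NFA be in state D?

Start in {S}.
Read '0': S→{S, E}; now {S, E}.
Read '1': S→∅, E→{S, C}; now {S, C}.
Read '0': S→{S, E}, C→∅; now {S, E}.
Read '0': S→{S, E}, E→{E}; now {S, E}.
Read '0': S→{S, E}, E→{E}; now {S, E}.
Read '0': S→{S, E}, E→{E}; now {S, E}.
State D is not in {S, E}.

No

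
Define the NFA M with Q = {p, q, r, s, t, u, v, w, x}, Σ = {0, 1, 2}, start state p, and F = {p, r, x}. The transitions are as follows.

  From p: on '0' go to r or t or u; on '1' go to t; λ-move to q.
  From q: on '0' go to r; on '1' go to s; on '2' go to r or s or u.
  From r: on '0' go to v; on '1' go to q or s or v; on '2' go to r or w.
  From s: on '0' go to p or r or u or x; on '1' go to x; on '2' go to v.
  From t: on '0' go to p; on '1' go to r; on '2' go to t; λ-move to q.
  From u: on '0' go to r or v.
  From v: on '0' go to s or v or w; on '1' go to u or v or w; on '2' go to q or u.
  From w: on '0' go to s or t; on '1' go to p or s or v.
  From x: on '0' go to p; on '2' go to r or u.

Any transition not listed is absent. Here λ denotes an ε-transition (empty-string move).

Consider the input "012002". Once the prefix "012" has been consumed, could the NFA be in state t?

Start: ε-closure({p}) = {p, q}.
Read '0': p→{r, t, u}, q→{r}; union {r, t, u}; ε-closure = {q, r, t, u}.
Read '1': q→{s}, r→{q, s, v}, t→{r}, u→∅; now {q, r, s, v}.
Read '2': q→{r, s, u}, r→{r, w}, s→{v}, v→{q, u}; now {q, r, s, u, v, w}.
State t is not in {q, r, s, u, v, w}.

No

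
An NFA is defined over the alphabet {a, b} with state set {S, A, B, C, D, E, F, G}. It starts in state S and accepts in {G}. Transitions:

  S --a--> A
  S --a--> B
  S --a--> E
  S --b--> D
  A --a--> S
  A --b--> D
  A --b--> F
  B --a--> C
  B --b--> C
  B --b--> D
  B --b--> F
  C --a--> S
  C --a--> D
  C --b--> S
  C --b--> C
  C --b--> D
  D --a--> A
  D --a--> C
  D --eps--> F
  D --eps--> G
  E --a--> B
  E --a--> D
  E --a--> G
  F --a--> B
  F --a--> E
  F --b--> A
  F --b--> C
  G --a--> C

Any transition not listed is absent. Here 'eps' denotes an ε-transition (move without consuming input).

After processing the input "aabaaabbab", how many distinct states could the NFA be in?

6

Start in {S}.
Read 'a': {S} → {A, B, E}.
Read 'a': {A, B, E} → {S, B, C, D, F, G}.
Read 'b': {S, B, C, D, F, G} → {S, A, C, D, F, G}.
Read 'a': {S, A, C, D, F, G} → {S, A, B, C, D, E, F, G}.
Read 'a': {S, A, B, C, D, E, F, G} → {S, A, B, C, D, E, F, G}.
Read 'a': {S, A, B, C, D, E, F, G} → {S, A, B, C, D, E, F, G}.
Read 'b': {S, A, B, C, D, E, F, G} → {S, A, C, D, F, G}.
Read 'b': {S, A, C, D, F, G} → {S, A, C, D, F, G}.
Read 'a': {S, A, C, D, F, G} → {S, A, B, C, D, E, F, G}.
Read 'b': {S, A, B, C, D, E, F, G} → {S, A, C, D, F, G}.
That set has 6 states.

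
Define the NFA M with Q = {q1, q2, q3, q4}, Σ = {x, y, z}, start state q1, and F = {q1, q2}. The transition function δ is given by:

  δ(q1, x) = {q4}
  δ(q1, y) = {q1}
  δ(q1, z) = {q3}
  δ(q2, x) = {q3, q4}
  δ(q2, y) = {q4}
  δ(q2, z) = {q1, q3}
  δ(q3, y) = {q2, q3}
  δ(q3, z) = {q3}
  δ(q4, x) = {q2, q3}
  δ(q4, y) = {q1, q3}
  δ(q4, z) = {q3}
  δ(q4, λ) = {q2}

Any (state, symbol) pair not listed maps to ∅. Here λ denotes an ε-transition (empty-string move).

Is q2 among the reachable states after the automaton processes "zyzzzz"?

No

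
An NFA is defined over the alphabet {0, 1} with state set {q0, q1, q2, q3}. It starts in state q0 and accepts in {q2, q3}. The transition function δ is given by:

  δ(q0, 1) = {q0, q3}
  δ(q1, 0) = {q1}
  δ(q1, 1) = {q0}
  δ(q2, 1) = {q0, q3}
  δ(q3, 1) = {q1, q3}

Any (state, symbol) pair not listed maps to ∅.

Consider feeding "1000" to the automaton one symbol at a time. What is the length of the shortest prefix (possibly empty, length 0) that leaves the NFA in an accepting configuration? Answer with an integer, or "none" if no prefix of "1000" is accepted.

Start in {q0}.
Read '1': q0→{q0, q3}; now {q0, q3}.
None of the earlier sets intersect F, but {q0, q3} does.

1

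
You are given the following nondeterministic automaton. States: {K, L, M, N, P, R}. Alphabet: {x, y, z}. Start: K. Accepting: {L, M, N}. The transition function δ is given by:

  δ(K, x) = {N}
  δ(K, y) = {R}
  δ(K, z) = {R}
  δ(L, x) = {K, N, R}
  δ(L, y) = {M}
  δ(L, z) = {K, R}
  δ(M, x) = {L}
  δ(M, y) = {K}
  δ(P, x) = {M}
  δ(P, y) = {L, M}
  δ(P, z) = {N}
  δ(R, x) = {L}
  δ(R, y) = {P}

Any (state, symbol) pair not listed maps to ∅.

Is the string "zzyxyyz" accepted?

Start in {K}.
Read 'z': {K} → {R}.
Read 'z': {R} → ∅.
The set is empty and remains empty for the remaining 5 symbols.
The final set ∅ contains no accepting state.

No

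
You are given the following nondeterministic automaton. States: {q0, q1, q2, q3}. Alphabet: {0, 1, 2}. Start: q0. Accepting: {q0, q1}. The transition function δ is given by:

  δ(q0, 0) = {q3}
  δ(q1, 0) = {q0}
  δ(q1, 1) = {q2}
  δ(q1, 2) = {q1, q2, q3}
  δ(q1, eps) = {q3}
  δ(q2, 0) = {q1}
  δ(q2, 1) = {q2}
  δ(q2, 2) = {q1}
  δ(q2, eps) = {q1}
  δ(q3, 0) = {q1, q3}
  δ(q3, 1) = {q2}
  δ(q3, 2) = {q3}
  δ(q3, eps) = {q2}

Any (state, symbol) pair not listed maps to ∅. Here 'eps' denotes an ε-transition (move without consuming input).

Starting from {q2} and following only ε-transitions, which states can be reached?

{q1, q2, q3}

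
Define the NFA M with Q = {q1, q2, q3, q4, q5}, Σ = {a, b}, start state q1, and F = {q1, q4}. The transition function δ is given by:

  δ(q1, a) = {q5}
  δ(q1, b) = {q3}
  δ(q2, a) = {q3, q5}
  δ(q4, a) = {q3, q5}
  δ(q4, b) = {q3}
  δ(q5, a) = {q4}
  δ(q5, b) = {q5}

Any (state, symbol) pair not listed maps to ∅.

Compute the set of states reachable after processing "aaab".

{q5}

Start in {q1}.
Read 'a': {q1} → {q5}.
Read 'a': {q5} → {q4}.
Read 'a': {q4} → {q3, q5}.
Read 'b': {q3, q5} → {q5}.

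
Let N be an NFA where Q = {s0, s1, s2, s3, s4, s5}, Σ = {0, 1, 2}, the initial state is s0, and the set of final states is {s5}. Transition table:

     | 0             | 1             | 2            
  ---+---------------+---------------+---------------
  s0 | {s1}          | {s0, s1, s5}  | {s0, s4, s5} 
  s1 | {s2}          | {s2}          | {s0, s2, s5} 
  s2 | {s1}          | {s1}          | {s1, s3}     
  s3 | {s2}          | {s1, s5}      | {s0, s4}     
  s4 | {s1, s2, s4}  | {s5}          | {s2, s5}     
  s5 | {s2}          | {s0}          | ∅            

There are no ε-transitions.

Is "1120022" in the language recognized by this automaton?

Yes

Start in {s0}.
Read '1': {s0} → {s0, s1, s5}.
Read '1': {s0, s1, s5} → {s0, s1, s2, s5}.
Read '2': {s0, s1, s2, s5} → {s0, s1, s2, s3, s4, s5}.
Read '0': {s0, s1, s2, s3, s4, s5} → {s1, s2, s4}.
Read '0': {s1, s2, s4} → {s1, s2, s4}.
Read '2': {s1, s2, s4} → {s0, s1, s2, s3, s5}.
Read '2': {s0, s1, s2, s3, s5} → {s0, s1, s2, s3, s4, s5}.
The final set {s0, s1, s2, s3, s4, s5} contains the accepting state s5.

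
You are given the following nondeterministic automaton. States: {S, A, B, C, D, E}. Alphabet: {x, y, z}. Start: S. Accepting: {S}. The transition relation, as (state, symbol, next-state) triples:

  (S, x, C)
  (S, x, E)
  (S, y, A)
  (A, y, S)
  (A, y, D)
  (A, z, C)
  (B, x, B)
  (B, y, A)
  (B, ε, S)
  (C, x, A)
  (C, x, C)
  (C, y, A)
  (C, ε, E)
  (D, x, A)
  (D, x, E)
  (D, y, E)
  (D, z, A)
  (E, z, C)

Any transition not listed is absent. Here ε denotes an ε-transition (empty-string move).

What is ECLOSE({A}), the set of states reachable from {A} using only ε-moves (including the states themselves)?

Begin with {A}.
No ε-moves leave this set, so the closure equals the set itself.

{A}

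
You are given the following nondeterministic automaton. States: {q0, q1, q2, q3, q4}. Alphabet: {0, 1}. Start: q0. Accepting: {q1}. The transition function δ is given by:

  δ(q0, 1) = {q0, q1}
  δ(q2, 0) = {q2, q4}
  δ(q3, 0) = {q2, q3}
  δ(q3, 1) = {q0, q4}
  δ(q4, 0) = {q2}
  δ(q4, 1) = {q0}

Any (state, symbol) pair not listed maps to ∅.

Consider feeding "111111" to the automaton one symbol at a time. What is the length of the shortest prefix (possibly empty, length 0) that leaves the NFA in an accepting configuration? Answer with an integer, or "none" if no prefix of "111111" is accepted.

Start in {q0}.
Read '1': q0→{q0, q1}; now {q0, q1}.
None of the earlier sets intersect F, but {q0, q1} does.

1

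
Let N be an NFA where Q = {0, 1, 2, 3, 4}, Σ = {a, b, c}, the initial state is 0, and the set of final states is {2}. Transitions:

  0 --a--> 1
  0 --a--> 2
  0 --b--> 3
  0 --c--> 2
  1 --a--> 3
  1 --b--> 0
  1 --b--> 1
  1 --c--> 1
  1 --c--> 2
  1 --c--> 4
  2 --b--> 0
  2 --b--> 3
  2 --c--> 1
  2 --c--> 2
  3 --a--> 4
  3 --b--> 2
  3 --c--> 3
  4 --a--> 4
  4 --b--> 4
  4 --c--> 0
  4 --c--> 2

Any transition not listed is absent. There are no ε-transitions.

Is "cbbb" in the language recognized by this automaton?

Start in {0}.
Read 'c': 0→{2}; now {2}.
Read 'b': 2→{0, 3}; now {0, 3}.
Read 'b': 0→{3}, 3→{2}; now {2, 3}.
Read 'b': 2→{0, 3}, 3→{2}; now {0, 2, 3}.
The final set {0, 2, 3} contains the accepting state 2.

Yes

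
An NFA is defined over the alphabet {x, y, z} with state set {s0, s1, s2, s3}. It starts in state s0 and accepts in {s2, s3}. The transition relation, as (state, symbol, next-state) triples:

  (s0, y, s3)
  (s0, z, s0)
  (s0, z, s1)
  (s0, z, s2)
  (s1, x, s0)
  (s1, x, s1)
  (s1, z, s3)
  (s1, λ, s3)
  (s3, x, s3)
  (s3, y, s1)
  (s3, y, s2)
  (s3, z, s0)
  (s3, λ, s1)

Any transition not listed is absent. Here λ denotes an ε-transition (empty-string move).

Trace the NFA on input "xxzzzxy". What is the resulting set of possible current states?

∅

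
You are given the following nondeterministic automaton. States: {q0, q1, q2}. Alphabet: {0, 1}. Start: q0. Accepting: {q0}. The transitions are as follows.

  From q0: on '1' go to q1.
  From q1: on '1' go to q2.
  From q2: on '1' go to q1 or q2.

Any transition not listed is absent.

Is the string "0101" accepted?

No

Start in {q0}.
Read '0': {q0} → ∅.
The set is empty and remains empty for the remaining 3 symbols.
The final set ∅ contains no accepting state.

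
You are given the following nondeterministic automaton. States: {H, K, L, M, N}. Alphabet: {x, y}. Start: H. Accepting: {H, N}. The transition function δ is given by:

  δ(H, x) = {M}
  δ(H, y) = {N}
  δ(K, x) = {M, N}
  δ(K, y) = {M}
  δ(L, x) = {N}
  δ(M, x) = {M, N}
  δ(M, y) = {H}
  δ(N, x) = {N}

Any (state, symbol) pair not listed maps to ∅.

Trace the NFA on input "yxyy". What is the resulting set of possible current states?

∅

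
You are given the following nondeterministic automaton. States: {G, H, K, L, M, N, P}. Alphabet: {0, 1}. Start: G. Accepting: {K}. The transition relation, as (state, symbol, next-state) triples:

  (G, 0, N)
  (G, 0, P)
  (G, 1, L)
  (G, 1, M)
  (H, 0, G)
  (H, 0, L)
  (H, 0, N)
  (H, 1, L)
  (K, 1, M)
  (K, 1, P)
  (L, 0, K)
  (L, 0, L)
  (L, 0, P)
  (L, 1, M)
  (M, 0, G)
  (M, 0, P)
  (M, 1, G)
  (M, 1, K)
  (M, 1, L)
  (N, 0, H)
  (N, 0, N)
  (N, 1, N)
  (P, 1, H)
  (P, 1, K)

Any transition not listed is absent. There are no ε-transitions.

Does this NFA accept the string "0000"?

Yes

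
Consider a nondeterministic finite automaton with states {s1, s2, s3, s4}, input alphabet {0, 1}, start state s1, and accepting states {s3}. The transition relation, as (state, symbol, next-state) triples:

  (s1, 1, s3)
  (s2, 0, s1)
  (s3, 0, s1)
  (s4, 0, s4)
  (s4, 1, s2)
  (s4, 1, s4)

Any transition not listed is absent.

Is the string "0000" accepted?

No

Start in {s1}.
Read '0': s1→∅; now ∅.
The set is empty and remains empty for the remaining 3 symbols.
The final set ∅ contains no accepting state.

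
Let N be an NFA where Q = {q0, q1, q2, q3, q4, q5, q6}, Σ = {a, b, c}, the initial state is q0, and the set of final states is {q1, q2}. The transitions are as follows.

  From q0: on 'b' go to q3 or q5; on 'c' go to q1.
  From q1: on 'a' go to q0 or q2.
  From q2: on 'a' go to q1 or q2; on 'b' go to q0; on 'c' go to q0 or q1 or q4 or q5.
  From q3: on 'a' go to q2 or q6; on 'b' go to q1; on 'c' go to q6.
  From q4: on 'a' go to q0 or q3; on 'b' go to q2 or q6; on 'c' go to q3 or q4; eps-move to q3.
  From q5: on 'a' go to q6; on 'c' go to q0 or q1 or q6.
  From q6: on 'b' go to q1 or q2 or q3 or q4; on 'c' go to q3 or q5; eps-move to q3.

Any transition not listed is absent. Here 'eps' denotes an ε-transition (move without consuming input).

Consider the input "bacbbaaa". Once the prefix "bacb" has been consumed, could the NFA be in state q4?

Yes

Start in {q0}.
Read 'b': q0→{q3, q5}; now {q3, q5}.
Read 'a': q3→{q2, q6}, q5→{q6}; union {q2, q6}; ε-closure = {q2, q3, q6}.
Read 'c': q2→{q0, q1, q4, q5}, q3→{q6}, q6→{q3, q5}; now {q0, q1, q3, q4, q5, q6}.
Read 'b': q0→{q3, q5}, q1→∅, q3→{q1}, q4→{q2, q6}, q5→∅, q6→{q1, q2, q3, q4}; now {q1, q2, q3, q4, q5, q6}.
State q4 is in {q1, q2, q3, q4, q5, q6}.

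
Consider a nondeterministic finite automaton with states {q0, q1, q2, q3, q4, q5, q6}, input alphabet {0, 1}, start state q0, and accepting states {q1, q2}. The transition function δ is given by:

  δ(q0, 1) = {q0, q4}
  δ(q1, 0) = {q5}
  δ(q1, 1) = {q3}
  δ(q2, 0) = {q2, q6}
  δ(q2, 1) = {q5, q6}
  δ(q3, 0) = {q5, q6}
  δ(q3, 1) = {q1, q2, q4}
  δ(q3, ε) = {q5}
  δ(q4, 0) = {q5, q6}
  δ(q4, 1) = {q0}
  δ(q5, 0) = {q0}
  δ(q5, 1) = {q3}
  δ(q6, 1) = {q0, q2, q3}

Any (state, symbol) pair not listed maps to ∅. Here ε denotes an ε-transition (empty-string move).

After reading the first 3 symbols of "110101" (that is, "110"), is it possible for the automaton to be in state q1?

Start in {q0}.
Read '1': {q0} → {q0, q4}.
Read '1': {q0, q4} → {q0, q4}.
Read '0': {q0, q4} → {q5, q6}.
State q1 is not in {q5, q6}.

No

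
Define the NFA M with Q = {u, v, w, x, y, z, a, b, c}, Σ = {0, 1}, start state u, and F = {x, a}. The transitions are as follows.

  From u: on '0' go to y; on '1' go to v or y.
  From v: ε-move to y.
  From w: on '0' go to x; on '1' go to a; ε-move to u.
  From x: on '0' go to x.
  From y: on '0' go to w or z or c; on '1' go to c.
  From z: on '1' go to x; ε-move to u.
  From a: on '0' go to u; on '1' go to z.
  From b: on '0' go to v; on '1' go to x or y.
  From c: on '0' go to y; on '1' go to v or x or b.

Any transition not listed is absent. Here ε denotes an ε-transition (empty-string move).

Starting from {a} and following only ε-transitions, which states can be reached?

{a}

Begin with {a}.
No ε-moves leave this set, so the closure equals the set itself.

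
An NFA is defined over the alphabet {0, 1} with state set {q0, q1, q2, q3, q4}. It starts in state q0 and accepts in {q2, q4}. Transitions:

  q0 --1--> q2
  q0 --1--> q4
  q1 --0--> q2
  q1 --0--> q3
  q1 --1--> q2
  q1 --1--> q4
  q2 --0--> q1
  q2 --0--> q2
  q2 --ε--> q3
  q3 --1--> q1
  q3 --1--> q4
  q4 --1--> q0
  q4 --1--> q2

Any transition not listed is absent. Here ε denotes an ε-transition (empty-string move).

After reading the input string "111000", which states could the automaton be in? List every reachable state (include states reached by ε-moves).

{q1, q2, q3}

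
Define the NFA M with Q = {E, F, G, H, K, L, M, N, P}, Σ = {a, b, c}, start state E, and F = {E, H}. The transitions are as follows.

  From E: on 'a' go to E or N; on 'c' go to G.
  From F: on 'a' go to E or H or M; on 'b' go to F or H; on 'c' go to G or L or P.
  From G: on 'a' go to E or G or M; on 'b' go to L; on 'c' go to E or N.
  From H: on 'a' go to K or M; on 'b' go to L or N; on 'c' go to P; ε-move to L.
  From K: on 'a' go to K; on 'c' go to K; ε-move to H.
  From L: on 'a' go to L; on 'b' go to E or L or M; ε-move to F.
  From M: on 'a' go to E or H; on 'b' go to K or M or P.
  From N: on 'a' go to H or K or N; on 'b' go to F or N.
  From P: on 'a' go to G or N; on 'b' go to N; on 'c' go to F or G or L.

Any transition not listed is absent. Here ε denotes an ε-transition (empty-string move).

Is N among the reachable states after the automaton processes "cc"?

Yes

Start in {E}.
Read 'c': {E} → {G}.
Read 'c': {G} → {E, N}.
State N is in {E, N}.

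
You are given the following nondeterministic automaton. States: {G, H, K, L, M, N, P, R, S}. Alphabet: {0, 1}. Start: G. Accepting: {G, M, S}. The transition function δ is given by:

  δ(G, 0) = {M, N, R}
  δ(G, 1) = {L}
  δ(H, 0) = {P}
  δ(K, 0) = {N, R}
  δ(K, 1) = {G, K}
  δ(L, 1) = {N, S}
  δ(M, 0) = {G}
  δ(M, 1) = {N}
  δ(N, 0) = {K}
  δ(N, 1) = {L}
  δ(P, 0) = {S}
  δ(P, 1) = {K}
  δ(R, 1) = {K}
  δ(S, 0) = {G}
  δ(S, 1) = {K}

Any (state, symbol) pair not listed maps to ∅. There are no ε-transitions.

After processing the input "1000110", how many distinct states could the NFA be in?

0

Start in {G}.
Read '1': {G} → {L}.
Read '0': {L} → ∅.
The set is empty and remains empty for the remaining 5 symbols.
That set has 0 states.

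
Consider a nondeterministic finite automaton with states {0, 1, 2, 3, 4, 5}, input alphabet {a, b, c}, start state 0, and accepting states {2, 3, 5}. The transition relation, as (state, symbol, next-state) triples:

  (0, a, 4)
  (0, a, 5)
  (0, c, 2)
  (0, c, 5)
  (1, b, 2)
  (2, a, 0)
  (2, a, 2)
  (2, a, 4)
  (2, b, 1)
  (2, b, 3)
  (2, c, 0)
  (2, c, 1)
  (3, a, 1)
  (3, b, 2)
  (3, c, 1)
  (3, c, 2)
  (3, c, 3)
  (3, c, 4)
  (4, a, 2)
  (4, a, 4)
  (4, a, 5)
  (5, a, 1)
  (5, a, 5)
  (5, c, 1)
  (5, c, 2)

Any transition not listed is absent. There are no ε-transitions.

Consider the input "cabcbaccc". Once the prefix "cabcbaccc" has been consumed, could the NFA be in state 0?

Start in {0}.
Read 'c': {0} → {2, 5}.
Read 'a': {2, 5} → {0, 1, 2, 4, 5}.
Read 'b': {0, 1, 2, 4, 5} → {1, 2, 3}.
Read 'c': {1, 2, 3} → {0, 1, 2, 3, 4}.
Read 'b': {0, 1, 2, 3, 4} → {1, 2, 3}.
Read 'a': {1, 2, 3} → {0, 1, 2, 4}.
Read 'c': {0, 1, 2, 4} → {0, 1, 2, 5}.
Read 'c': {0, 1, 2, 5} → {0, 1, 2, 5}.
Read 'c': {0, 1, 2, 5} → {0, 1, 2, 5}.
State 0 is in {0, 1, 2, 5}.

Yes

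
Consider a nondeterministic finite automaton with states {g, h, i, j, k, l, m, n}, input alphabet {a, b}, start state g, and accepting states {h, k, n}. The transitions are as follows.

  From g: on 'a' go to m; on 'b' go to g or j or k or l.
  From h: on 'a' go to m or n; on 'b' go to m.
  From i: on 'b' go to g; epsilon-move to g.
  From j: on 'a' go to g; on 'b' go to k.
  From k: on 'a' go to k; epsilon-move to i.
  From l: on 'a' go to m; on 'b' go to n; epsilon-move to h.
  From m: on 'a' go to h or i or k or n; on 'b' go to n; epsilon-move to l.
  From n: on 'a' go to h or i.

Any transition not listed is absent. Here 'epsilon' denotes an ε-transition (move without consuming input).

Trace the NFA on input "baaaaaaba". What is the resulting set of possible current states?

{g, h, i, k, l, m, n}

Start in {g}.
Read 'b': {g} → {g, h, i, j, k, l}.
Read 'a': {g, h, i, j, k, l} → {g, h, i, k, l, m, n}.
Read 'a': {g, h, i, k, l, m, n} → {g, h, i, k, l, m, n}.
Read 'a': {g, h, i, k, l, m, n} → {g, h, i, k, l, m, n}.
Read 'a': {g, h, i, k, l, m, n} → {g, h, i, k, l, m, n}.
Read 'a': {g, h, i, k, l, m, n} → {g, h, i, k, l, m, n}.
Read 'a': {g, h, i, k, l, m, n} → {g, h, i, k, l, m, n}.
Read 'b': {g, h, i, k, l, m, n} → {g, h, i, j, k, l, m, n}.
Read 'a': {g, h, i, j, k, l, m, n} → {g, h, i, k, l, m, n}.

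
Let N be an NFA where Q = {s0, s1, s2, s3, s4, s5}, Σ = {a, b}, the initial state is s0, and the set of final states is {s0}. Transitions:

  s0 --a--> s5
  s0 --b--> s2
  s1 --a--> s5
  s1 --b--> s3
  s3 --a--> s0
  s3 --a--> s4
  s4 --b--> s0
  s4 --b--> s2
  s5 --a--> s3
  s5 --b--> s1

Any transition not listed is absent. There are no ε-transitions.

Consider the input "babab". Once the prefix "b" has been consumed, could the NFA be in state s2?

Start in {s0}.
Read 'b': s0→{s2}; now {s2}.
State s2 is in {s2}.

Yes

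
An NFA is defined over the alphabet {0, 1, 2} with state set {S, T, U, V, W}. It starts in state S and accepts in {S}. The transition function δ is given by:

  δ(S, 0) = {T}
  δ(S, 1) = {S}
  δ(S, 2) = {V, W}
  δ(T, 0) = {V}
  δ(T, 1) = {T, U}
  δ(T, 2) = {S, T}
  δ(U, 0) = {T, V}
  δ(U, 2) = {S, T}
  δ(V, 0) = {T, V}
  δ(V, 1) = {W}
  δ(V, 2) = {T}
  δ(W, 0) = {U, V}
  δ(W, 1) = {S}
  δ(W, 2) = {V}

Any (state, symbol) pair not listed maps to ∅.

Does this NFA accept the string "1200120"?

No

Start in {S}.
Read '1': S→{S}; now {S}.
Read '2': S→{V, W}; now {V, W}.
Read '0': V→{T, V}, W→{U, V}; now {T, U, V}.
Read '0': T→{V}, U→{T, V}, V→{T, V}; now {T, V}.
Read '1': T→{T, U}, V→{W}; now {T, U, W}.
Read '2': T→{S, T}, U→{S, T}, W→{V}; now {S, T, V}.
Read '0': S→{T}, T→{V}, V→{T, V}; now {T, V}.
The final set {T, V} contains no accepting state.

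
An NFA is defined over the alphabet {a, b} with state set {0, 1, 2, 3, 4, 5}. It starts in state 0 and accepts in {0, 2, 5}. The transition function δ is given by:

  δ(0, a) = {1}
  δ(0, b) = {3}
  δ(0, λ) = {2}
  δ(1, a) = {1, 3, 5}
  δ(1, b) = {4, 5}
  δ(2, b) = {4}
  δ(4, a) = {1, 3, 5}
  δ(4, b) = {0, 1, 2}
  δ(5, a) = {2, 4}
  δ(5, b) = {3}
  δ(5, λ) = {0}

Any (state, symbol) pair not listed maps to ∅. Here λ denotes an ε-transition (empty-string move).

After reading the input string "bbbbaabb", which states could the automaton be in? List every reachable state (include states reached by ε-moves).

Start: ε-closure({0}) = {0, 2}.
Read 'b': 0→{3}, 2→{4}; now {3, 4}.
Read 'b': 3→∅, 4→{0, 1, 2}; now {0, 1, 2}.
Read 'b': 0→{3}, 1→{4, 5}, 2→{4}; union {3, 4, 5}; ε-closure = {0, 2, 3, 4, 5}.
Read 'b': 0→{3}, 2→{4}, 3→∅, 4→{0, 1, 2}, 5→{3}; now {0, 1, 2, 3, 4}.
Read 'a': 0→{1}, 1→{1, 3, 5}, 2→∅, 3→∅, 4→{1, 3, 5}; union {1, 3, 5}; ε-closure = {0, 1, 2, 3, 5}.
Read 'a': 0→{1}, 1→{1, 3, 5}, 2→∅, 3→∅, 5→{2, 4}; union {1, 2, 3, 4, 5}; ε-closure = {0, 1, 2, 3, 4, 5}.
Read 'b': 0→{3}, 1→{4, 5}, 2→{4}, 3→∅, 4→{0, 1, 2}, 5→{3}; now {0, 1, 2, 3, 4, 5}.
Read 'b': 0→{3}, 1→{4, 5}, 2→{4}, 3→∅, 4→{0, 1, 2}, 5→{3}; now {0, 1, 2, 3, 4, 5}.

{0, 1, 2, 3, 4, 5}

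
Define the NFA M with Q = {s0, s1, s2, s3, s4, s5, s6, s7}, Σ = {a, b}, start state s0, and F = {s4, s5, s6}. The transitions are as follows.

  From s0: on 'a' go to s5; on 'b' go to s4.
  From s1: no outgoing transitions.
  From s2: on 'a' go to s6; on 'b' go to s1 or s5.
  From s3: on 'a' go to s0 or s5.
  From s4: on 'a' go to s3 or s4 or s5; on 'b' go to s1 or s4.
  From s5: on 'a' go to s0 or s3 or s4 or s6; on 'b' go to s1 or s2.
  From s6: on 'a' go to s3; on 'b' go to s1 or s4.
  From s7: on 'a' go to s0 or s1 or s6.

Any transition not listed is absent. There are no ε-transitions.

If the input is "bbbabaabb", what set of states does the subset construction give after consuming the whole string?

Start in {s0}.
Read 'b': s0→{s4}; now {s4}.
Read 'b': s4→{s1, s4}; now {s1, s4}.
Read 'b': s1→∅, s4→{s1, s4}; now {s1, s4}.
Read 'a': s1→∅, s4→{s3, s4, s5}; now {s3, s4, s5}.
Read 'b': s3→∅, s4→{s1, s4}, s5→{s1, s2}; now {s1, s2, s4}.
Read 'a': s1→∅, s2→{s6}, s4→{s3, s4, s5}; now {s3, s4, s5, s6}.
Read 'a': s3→{s0, s5}, s4→{s3, s4, s5}, s5→{s0, s3, s4, s6}, s6→{s3}; now {s0, s3, s4, s5, s6}.
Read 'b': s0→{s4}, s3→∅, s4→{s1, s4}, s5→{s1, s2}, s6→{s1, s4}; now {s1, s2, s4}.
Read 'b': s1→∅, s2→{s1, s5}, s4→{s1, s4}; now {s1, s4, s5}.

{s1, s4, s5}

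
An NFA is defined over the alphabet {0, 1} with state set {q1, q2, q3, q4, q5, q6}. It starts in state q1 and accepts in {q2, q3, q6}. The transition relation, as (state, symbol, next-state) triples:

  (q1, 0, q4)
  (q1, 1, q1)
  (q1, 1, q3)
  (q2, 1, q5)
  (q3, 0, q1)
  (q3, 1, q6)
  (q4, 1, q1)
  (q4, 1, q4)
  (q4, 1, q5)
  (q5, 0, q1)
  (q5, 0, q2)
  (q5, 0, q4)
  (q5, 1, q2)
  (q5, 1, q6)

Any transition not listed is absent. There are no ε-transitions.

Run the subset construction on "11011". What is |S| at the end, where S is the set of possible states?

Start in {q1}.
Read '1': {q1} → {q1, q3}.
Read '1': {q1, q3} → {q1, q3, q6}.
Read '0': {q1, q3, q6} → {q1, q4}.
Read '1': {q1, q4} → {q1, q3, q4, q5}.
Read '1': {q1, q3, q4, q5} → {q1, q2, q3, q4, q5, q6}.
That set has 6 states.

6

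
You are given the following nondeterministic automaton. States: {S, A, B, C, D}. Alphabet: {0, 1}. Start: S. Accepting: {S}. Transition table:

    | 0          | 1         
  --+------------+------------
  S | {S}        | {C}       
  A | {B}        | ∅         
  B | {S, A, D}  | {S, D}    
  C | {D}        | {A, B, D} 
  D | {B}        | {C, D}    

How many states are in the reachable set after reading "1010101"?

3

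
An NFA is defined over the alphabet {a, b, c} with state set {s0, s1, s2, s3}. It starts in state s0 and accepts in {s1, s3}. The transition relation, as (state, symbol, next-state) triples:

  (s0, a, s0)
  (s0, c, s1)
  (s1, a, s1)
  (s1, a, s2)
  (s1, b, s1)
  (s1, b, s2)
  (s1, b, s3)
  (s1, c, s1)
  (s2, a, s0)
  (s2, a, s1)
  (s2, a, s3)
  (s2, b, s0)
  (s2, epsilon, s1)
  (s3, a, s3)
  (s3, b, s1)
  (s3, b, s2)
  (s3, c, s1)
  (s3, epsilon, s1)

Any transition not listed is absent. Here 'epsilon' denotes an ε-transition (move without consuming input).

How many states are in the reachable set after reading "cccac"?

Start in {s0}.
Read 'c': {s0} → {s1}.
Read 'c': {s1} → {s1}.
Read 'c': {s1} → {s1}.
Read 'a': {s1} → {s1, s2}.
Read 'c': {s1, s2} → {s1}.
That set has 1 state.

1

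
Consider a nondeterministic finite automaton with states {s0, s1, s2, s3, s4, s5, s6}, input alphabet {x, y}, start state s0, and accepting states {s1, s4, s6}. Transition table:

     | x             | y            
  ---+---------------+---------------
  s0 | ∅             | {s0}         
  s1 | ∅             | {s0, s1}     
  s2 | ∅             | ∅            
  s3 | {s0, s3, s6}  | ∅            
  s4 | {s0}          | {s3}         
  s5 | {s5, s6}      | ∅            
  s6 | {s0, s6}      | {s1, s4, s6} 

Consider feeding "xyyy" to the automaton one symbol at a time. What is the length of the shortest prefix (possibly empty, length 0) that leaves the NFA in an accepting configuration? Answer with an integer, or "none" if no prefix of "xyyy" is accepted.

Start in {s0}.
Read 'x': {s0} → ∅.
The set is empty and remains empty for the remaining 3 symbols.
No reachable set along the way intersects F.

none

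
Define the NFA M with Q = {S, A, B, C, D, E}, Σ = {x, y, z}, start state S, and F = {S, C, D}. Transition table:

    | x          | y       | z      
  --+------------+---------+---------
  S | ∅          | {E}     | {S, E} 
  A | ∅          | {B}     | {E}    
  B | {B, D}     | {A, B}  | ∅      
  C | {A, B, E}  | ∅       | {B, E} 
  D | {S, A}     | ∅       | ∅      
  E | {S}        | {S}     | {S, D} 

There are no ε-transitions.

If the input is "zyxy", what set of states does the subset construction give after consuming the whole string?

Start in {S}.
Read 'z': {S} → {S, E}.
Read 'y': {S, E} → {S, E}.
Read 'x': {S, E} → {S}.
Read 'y': {S} → {E}.

{E}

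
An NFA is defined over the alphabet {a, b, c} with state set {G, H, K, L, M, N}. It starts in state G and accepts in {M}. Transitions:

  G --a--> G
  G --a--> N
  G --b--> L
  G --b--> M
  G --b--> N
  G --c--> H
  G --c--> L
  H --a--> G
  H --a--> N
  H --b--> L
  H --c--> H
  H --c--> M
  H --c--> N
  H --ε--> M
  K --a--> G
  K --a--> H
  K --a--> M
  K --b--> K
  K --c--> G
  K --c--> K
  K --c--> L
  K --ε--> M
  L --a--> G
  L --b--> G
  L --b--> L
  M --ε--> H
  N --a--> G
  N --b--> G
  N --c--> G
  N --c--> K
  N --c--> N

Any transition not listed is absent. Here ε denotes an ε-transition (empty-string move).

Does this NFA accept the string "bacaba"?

Start in {G}.
Read 'b': G→{L, M, N}; union {L, M, N}; ε-closure = {H, L, M, N}.
Read 'a': H→{G, N}, L→{G}, M→∅, N→{G}; now {G, N}.
Read 'c': G→{H, L}, N→{G, K, N}; union {G, H, K, L, N}; ε-closure = {G, H, K, L, M, N}.
Read 'a': G→{G, N}, H→{G, N}, K→{G, H, M}, L→{G}, M→∅, N→{G}; now {G, H, M, N}.
Read 'b': G→{L, M, N}, H→{L}, M→∅, N→{G}; union {G, L, M, N}; ε-closure = {G, H, L, M, N}.
Read 'a': G→{G, N}, H→{G, N}, L→{G}, M→∅, N→{G}; now {G, N}.
The final set {G, N} contains no accepting state.

No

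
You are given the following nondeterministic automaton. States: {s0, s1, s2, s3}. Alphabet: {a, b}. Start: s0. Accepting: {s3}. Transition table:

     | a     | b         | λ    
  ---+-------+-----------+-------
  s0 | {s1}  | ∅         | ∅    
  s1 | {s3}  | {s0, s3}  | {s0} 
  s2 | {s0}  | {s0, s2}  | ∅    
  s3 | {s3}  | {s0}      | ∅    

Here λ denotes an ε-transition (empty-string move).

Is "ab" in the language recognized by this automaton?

Start in {s0}.
Read 'a': s0→{s1}; union {s1}; ε-closure = {s0, s1}.
Read 'b': s0→∅, s1→{s0, s3}; now {s0, s3}.
The final set {s0, s3} contains the accepting state s3.

Yes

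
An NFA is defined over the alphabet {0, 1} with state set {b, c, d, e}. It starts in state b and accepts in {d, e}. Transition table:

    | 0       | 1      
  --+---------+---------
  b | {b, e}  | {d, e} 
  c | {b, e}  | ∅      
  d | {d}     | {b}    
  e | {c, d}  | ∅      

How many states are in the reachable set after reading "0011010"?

Start in {b}.
Read '0': {b} → {b, e}.
Read '0': {b, e} → {b, c, d, e}.
Read '1': {b, c, d, e} → {b, d, e}.
Read '1': {b, d, e} → {b, d, e}.
Read '0': {b, d, e} → {b, c, d, e}.
Read '1': {b, c, d, e} → {b, d, e}.
Read '0': {b, d, e} → {b, c, d, e}.
That set has 4 states.

4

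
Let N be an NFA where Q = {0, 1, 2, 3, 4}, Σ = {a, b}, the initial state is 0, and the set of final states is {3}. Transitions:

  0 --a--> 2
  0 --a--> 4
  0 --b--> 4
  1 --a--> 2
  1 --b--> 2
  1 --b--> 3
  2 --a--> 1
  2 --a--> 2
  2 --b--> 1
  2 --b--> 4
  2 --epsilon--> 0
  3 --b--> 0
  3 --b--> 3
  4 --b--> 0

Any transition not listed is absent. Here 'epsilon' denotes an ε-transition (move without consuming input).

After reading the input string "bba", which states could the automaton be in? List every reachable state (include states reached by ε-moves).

Start in {0}.
Read 'b': 0→{4}; now {4}.
Read 'b': 4→{0}; now {0}.
Read 'a': 0→{2, 4}; union {2, 4}; ε-closure = {0, 2, 4}.

{0, 2, 4}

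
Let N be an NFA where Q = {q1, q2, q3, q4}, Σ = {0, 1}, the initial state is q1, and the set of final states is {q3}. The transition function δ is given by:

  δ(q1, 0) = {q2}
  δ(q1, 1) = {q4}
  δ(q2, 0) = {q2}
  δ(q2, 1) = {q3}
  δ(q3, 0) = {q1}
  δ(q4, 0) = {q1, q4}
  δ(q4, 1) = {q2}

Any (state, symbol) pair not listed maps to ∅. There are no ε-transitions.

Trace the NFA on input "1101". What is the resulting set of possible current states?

{q3}

Start in {q1}.
Read '1': {q1} → {q4}.
Read '1': {q4} → {q2}.
Read '0': {q2} → {q2}.
Read '1': {q2} → {q3}.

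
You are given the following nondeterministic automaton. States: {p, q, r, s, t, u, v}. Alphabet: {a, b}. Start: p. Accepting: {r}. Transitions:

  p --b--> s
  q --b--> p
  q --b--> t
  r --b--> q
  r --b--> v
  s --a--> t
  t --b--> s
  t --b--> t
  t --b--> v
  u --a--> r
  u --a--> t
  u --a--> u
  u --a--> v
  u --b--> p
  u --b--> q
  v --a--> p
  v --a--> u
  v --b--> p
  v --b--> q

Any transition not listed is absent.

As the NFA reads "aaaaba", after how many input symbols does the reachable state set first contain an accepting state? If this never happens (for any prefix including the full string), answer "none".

Start in {p}.
Read 'a': p→∅; now ∅.
The set is empty and remains empty for the remaining 5 symbols.
No reachable set along the way intersects F.

none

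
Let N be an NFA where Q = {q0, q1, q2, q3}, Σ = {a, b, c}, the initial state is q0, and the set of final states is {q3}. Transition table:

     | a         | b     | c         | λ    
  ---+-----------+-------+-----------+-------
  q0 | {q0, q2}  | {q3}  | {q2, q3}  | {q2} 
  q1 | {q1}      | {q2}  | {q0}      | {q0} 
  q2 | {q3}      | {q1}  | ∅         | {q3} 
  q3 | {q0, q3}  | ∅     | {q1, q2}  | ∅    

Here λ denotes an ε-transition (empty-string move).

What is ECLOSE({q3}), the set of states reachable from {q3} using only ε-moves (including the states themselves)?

Begin with {q3}.
No ε-moves leave this set, so the closure equals the set itself.

{q3}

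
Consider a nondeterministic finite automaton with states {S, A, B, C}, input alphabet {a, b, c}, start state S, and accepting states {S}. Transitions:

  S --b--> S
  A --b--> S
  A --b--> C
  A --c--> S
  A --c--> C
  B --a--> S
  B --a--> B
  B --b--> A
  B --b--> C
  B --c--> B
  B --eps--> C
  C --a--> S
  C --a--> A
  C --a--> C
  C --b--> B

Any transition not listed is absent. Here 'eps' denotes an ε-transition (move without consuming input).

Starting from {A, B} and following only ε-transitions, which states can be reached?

{A, B, C}

Begin with {A, B}.
ε-move B → C; add C.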